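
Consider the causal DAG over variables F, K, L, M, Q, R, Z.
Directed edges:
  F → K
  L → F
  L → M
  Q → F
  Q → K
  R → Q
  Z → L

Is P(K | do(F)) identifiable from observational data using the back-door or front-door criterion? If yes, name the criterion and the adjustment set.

desc(F)\{F}={K}; candidates ⊆ {L,M,Q,R,Z}.
size 0: {}; under {} F still reaches {K,L,M,Q,R,Z} ∋ K.
{Q}: F⊥K given {Q} in G with F→· removed — back-door holds.
P(K|do(F)) = Σ_{Q} P(K|F,Q)·P(Q).

P(K|do(F)): backdoor, adjust for {Q}.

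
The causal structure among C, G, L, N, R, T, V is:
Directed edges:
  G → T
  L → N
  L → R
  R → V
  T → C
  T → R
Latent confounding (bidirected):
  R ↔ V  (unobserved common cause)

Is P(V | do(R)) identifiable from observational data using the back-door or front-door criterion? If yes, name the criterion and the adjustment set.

P(V|do(R)): not identifiable (no BD/FD set).

desc(R)\{R}={V}; candidates ⊆ {C,G,L,N,T}.
R↔V: latent back-door arc(s) into R.
size 0: {}; under {} R still reaches {C,G,L,N,T,V} ∋ V.
size 1: {C}, {G}, {L} …(+2); under {C} R still reaches {G,L,N,T,V} ∋ V.
size 2: {C,G}, {C,L}, {C,N} …(+7); under {C,G} R still reaches {L,N,T,V} ∋ V.
R↔V cannot be blocked by any observed set — no back-door set.
No mediator lies on a directed R→…→V path.
Neither criterion identifies P(V|do(R)) in this graph.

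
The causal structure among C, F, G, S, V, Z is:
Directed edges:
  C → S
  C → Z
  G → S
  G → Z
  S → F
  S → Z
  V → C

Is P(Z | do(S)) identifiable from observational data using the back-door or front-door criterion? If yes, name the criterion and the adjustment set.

P(Z|do(S)): backdoor, adjust for {C, G}.

desc(S)\{S}={F,Z}; candidates ⊆ {C,G,V}.
size 0: {}; under {} S still reaches {C,G,V,Z} ∋ Z.
size 1: {C}, {G}, {V}; under {C} S still reaches {G,Z} ∋ Z.
{C,G}: S⊥Z given {C,G} in G with S→· removed — back-door holds.
P(Z|do(S)) = Σ_{C,G} P(Z|S,C,G)·P(C,G).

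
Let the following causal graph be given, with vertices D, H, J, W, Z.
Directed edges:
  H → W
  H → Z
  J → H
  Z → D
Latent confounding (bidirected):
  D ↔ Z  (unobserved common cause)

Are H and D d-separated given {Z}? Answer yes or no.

Bayes-Ball from H | {Z} reaches {D,J,W}.
D ∈ reach(H|{Z}) ⇒ H ⊥̸ D | {Z}.

No — H and D are d-connected given {Z}.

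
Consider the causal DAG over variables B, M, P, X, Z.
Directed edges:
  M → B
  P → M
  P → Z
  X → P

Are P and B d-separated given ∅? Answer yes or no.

Bayes-Ball from P | ∅ reaches {B,M,X,Z}.
B ∈ reach(P|∅) ⇒ P ⊥̸ B | ∅.

No — P and B are d-connected given ∅.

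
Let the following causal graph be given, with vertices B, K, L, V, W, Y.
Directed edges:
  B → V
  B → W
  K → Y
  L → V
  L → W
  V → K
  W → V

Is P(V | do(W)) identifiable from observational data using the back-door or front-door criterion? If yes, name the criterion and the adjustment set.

P(V|do(W)): backdoor, adjust for {B, L}.

desc(W)\{W}={K,V,Y}; candidates ⊆ {B,L}.
size 0: {}; under {} W still reaches {B,K,L,V,Y} ∋ V.
size 1: {B}, {L}; under {B} W still reaches {K,L,V,Y} ∋ V.
{B,L}: W⊥V given {B,L} in G with W→· removed — back-door holds.
P(V|do(W)) = Σ_{B,L} P(V|W,B,L)·P(B,L).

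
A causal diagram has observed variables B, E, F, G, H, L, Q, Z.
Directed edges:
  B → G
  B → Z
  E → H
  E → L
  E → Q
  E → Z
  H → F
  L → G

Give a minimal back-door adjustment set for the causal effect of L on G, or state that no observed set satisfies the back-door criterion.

L→G: minimal back-door set ∅.

desc(L)\{L}={G}; candidates ⊆ {B,E,F,H,Q,Z}.
∅: L⊥G given ∅ in G with L→· removed — back-door holds.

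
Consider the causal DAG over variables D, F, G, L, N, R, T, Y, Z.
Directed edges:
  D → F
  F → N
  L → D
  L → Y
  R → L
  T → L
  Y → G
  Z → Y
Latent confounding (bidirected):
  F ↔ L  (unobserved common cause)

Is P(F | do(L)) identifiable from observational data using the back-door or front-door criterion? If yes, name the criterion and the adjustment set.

P(F|do(L)): frontdoor, adjust for {D}.

desc(L)\{L}={D,F,G,N,Y}; candidates ⊆ {R,T,Z}.
L↔F: latent back-door arc(s) into L.
size 0: {}; under {} L still reaches {F,N,R,T} ∋ F.
size 1: {R}, {T}, {Z}; under {R} L still reaches {F,N,T} ∋ F.
size 2: {R,T}, {R,Z}, {T,Z}; under {R,T} L still reaches {F,N} ∋ F.
L↔F cannot be blocked by any observed set — no back-door set.
{D}: (i) intercepts every directed L→F path; (ii) no back-door L→{D}; (iii) {L} blocks every back-door {D}→F. Front-door holds.
P(F|do(L)) = Σ_{D} P(D|L) Σ_{L'} P(F|D,L')P(L').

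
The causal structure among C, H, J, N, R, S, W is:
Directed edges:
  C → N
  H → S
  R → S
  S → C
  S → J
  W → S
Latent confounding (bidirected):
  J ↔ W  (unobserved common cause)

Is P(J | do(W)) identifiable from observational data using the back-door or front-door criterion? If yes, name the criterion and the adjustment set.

desc(W)\{W}={C,J,N,S}; candidates ⊆ {H,R}.
W↔J: latent back-door arc(s) into W.
size 0: {}; under {} W still reaches {J} ∋ J.
size 1: {H}, {R}; under {H} W still reaches {J} ∋ J.
size 2: {H,R}; under {H,R} W still reaches {J} ∋ J.
W↔J cannot be blocked by any observed set — no back-door set.
{S}: (i) intercepts every directed W→J path; (ii) no back-door W→{S}; (iii) {W} blocks every back-door {S}→J. Front-door holds.
P(J|do(W)) = Σ_{S} P(S|W) Σ_{W'} P(J|S,W')P(W').

P(J|do(W)): frontdoor, adjust for {S}.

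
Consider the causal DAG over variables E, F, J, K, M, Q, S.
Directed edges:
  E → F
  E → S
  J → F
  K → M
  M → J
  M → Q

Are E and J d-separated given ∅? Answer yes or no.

Yes — E ⊥ J | ∅.

Bayes-Ball from E | ∅ reaches {F,S}.
J ∉ reach(E|∅) ⇒ E ⊥ J | ∅.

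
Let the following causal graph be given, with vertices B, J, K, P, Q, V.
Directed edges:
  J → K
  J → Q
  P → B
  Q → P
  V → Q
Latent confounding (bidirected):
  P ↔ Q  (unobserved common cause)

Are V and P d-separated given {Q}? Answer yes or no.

No — V and P are d-connected given {Q}.

Bayes-Ball from V | {Q} reaches {B,J,K,P}.
P ∈ reach(V|{Q}) ⇒ V ⊥̸ P | {Q}.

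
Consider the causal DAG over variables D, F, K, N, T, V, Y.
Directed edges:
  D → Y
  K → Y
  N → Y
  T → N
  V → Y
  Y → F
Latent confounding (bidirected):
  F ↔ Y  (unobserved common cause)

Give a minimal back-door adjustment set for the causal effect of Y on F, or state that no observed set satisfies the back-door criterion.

Y→F: no observed back-door set.

desc(Y)\{Y}={F}; candidates ⊆ {D,K,N,T,V}.
Y↔F: latent back-door arc(s) into Y.
size 0: {}; under {} Y still reaches {D,F,K,N,T,V} ∋ F.
size 1: {D}, {K}, {N} …(+2); under {D} Y still reaches {F,K,N,T,V} ∋ F.
size 2: {D,K}, {D,N}, {D,T} …(+7); under {D,K} Y still reaches {F,N,T,V} ∋ F.
Y↔F cannot be blocked by any observed set — no back-door set.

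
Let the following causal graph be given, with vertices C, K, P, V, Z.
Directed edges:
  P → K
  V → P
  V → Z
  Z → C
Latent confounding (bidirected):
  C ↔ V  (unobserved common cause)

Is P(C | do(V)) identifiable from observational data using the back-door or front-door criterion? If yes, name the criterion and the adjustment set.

P(C|do(V)): frontdoor, adjust for {Z}.

desc(V)\{V}={C,K,P,Z}; candidates ⊆ {—}.
V↔C: latent back-door arc(s) into V.
size 0: {}; under {} V still reaches {C} ∋ C.
V↔C cannot be blocked by any observed set — no back-door set.
{Z}: (i) intercepts every directed V→C path; (ii) no back-door V→{Z}; (iii) {V} blocks every back-door {Z}→C. Front-door holds.
P(C|do(V)) = Σ_{Z} P(Z|V) Σ_{V'} P(C|Z,V')P(V').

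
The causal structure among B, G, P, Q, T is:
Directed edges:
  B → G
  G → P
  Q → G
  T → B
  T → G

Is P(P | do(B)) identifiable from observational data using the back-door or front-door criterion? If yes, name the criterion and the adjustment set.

P(P|do(B)): backdoor, adjust for {T}.

desc(B)\{B}={G,P}; candidates ⊆ {Q,T}.
size 0: {}; under {} B still reaches {G,P,T} ∋ P.
{T}: B⊥P given {T} in G with B→· removed — back-door holds.
P(P|do(B)) = Σ_{T} P(P|B,T)·P(T).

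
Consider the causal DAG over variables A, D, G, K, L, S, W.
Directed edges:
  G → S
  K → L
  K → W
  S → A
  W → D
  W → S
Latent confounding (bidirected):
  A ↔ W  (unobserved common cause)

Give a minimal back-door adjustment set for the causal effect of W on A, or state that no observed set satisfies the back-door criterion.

W→A: no observed back-door set.

desc(W)\{W}={A,D,S}; candidates ⊆ {G,K,L}.
W↔A: latent back-door arc(s) into W.
size 0: {}; under {} W still reaches {A,K,L} ∋ A.
size 1: {G}, {K}, {L}; under {G} W still reaches {A,K,L} ∋ A.
size 2: {G,K}, {G,L}, {K,L}; under {G,K} W still reaches {A} ∋ A.
W↔A cannot be blocked by any observed set — no back-door set.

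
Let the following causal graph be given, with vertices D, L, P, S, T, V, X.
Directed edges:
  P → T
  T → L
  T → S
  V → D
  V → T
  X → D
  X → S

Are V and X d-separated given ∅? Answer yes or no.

Yes — V ⊥ X | ∅.

Bayes-Ball from V | ∅ reaches {D,L,S,T}.
X ∉ reach(V|∅) ⇒ V ⊥ X | ∅.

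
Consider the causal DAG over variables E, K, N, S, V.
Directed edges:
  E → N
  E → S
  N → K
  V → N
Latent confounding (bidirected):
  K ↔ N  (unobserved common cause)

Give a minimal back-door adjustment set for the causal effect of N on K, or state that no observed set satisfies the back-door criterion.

N→K: no observed back-door set.

desc(N)\{N}={K}; candidates ⊆ {E,S,V}.
N↔K: latent back-door arc(s) into N.
size 0: {}; under {} N still reaches {E,K,S,V} ∋ K.
size 1: {E}, {S}, {V}; under {E} N still reaches {K,V} ∋ K.
size 2: {E,S}, {E,V}, {S,V}; under {E,S} N still reaches {K,V} ∋ K.
N↔K cannot be blocked by any observed set — no back-door set.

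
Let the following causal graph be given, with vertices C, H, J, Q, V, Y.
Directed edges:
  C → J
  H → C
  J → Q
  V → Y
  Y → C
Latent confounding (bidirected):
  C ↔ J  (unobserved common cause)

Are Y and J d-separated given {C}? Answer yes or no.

No — Y and J are d-connected given {C}.

Bayes-Ball from Y | {C} reaches {H,J,Q,V}.
J ∈ reach(Y|{C}) ⇒ Y ⊥̸ J | {C}.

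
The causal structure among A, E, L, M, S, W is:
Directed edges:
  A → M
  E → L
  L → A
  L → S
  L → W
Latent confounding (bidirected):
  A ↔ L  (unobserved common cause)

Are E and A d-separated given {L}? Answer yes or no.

No — E and A are d-connected given {L}.

Bayes-Ball from E | {L} reaches {A,M}.
A ∈ reach(E|{L}) ⇒ E ⊥̸ A | {L}.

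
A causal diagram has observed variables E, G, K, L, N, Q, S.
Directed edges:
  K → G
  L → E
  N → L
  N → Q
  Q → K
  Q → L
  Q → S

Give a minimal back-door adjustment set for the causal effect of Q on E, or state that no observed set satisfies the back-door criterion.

Q→E: minimal back-door set {N}.

desc(Q)\{Q}={E,G,K,L,S}; candidates ⊆ {N}.
size 0: {}; under {} Q still reaches {E,L,N} ∋ E.
{N}: Q⊥E given {N} in G with Q→· removed — back-door holds.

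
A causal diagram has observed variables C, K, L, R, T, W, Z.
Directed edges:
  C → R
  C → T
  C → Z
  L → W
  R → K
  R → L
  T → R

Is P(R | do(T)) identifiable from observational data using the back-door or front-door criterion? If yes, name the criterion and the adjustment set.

desc(T)\{T}={K,L,R,W}; candidates ⊆ {C,Z}.
size 0: {}; under {} T still reaches {C,K,L,R,W,Z} ∋ R.
{C}: T⊥R given {C} in G with T→· removed — back-door holds.
P(R|do(T)) = Σ_{C} P(R|T,C)·P(C).

P(R|do(T)): backdoor, adjust for {C}.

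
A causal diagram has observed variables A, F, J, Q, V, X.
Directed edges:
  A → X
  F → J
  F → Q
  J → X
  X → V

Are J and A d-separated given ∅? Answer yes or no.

Yes — J ⊥ A | ∅.

Bayes-Ball from J | ∅ reaches {F,Q,V,X}.
A ∉ reach(J|∅) ⇒ J ⊥ A | ∅.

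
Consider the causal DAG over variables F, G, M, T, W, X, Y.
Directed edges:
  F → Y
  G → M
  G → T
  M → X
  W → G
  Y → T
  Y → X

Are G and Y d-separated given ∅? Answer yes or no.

Yes — G ⊥ Y | ∅.

Bayes-Ball from G | ∅ reaches {M,T,W,X}.
Y ∉ reach(G|∅) ⇒ G ⊥ Y | ∅.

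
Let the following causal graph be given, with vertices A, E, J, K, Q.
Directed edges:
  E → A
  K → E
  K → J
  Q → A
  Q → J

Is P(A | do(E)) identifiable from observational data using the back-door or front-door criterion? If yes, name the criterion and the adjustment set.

P(A|do(E)): backdoor, adjust for ∅.

desc(E)\{E}={A}; candidates ⊆ {J,K,Q}.
∅: E⊥A given ∅ in G with E→· removed — back-door holds.
P(A|do(E)) = P(A|E) — no adjustment needed.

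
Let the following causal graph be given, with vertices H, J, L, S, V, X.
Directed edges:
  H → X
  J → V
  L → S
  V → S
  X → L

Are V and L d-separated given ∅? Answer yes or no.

Yes — V ⊥ L | ∅.

Bayes-Ball from V | ∅ reaches {J,S}.
L ∉ reach(V|∅) ⇒ V ⊥ L | ∅.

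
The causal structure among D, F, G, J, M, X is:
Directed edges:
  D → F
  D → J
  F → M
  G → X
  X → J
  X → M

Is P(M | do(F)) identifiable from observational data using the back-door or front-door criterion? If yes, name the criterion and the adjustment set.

desc(F)\{F}={M}; candidates ⊆ {D,G,J,X}.
∅: F⊥M given ∅ in G with F→· removed — back-door holds.
P(M|do(F)) = P(M|F) — no adjustment needed.

P(M|do(F)): backdoor, adjust for ∅.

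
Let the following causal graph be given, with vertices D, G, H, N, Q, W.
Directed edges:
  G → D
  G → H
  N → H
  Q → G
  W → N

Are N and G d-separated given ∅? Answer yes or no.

Yes — N ⊥ G | ∅.

Bayes-Ball from N | ∅ reaches {H,W}.
G ∉ reach(N|∅) ⇒ N ⊥ G | ∅.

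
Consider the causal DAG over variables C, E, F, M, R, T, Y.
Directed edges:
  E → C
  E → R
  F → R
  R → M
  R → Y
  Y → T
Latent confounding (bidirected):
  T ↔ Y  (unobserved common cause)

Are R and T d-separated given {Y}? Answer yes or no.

No — R and T are d-connected given {Y}.

Bayes-Ball from R | {Y} reaches {C,E,F,M,T}.
T ∈ reach(R|{Y}) ⇒ R ⊥̸ T | {Y}.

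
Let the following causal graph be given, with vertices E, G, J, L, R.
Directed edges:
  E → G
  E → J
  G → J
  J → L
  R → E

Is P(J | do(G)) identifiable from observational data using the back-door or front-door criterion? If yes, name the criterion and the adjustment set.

desc(G)\{G}={J,L}; candidates ⊆ {E,R}.
size 0: {}; under {} G still reaches {E,J,L,R} ∋ J.
{E}: G⊥J given {E} in G with G→· removed — back-door holds.
P(J|do(G)) = Σ_{E} P(J|G,E)·P(E).

P(J|do(G)): backdoor, adjust for {E}.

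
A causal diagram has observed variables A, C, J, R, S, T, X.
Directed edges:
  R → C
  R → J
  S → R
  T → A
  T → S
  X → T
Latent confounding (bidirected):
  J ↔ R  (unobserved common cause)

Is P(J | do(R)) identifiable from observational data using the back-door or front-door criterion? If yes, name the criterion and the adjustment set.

P(J|do(R)): not identifiable (no BD/FD set).

desc(R)\{R}={C,J}; candidates ⊆ {A,S,T,X}.
R↔J: latent back-door arc(s) into R.
size 0: {}; under {} R still reaches {A,J,S,T,X} ∋ J.
size 1: {A}, {S}, {T} …(+1); under {A} R still reaches {J,S,T,X} ∋ J.
size 2: {A,S}, {A,T}, {A,X} …(+3); under {A,S} R still reaches {J} ∋ J.
R↔J cannot be blocked by any observed set — no back-door set.
No mediator lies on a directed R→…→J path.
Neither criterion identifies P(J|do(R)) in this graph.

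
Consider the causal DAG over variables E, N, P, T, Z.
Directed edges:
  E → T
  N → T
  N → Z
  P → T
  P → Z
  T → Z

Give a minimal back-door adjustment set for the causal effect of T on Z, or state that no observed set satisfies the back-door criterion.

desc(T)\{T}={Z}; candidates ⊆ {E,N,P}.
size 0: {}; under {} T still reaches {E,N,P,Z} ∋ Z.
size 1: {E}, {N}, {P}; under {E} T still reaches {N,P,Z} ∋ Z.
{N,P}: T⊥Z given {N,P} in G with T→· removed — back-door holds.

T→Z: minimal back-door set {N, P}.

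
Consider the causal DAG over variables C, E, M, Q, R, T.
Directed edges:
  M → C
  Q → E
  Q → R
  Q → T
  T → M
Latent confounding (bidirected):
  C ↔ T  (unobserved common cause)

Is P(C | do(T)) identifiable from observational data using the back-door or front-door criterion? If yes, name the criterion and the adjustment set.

desc(T)\{T}={C,M}; candidates ⊆ {E,Q,R}.
T↔C: latent back-door arc(s) into T.
size 0: {}; under {} T still reaches {C,E,Q,R} ∋ C.
size 1: {E}, {Q}, {R}; under {E} T still reaches {C,Q,R} ∋ C.
size 2: {E,Q}, {E,R}, {Q,R}; under {E,Q} T still reaches {C} ∋ C.
T↔C cannot be blocked by any observed set — no back-door set.
{M}: (i) intercepts every directed T→C path; (ii) no back-door T→{M}; (iii) {T} blocks every back-door {M}→C. Front-door holds.
P(C|do(T)) = Σ_{M} P(M|T) Σ_{T'} P(C|M,T')P(T').

P(C|do(T)): frontdoor, adjust for {M}.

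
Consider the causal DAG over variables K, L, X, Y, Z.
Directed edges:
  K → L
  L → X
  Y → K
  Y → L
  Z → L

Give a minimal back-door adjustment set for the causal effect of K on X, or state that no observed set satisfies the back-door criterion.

K→X: minimal back-door set {Y}.

desc(K)\{K}={L,X}; candidates ⊆ {Y,Z}.
size 0: {}; under {} K still reaches {L,X,Y} ∋ X.
{Y}: K⊥X given {Y} in G with K→· removed — back-door holds.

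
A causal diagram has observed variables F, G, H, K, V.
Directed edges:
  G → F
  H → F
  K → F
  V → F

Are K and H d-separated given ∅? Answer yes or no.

Bayes-Ball from K | ∅ reaches {F}.
H ∉ reach(K|∅) ⇒ K ⊥ H | ∅.

Yes — K ⊥ H | ∅.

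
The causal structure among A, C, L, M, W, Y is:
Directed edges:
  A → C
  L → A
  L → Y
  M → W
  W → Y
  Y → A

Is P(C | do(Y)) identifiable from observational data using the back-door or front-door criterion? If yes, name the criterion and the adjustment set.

desc(Y)\{Y}={A,C}; candidates ⊆ {L,M,W}.
size 0: {}; under {} Y still reaches {A,C,L,M,W} ∋ C.
{L}: Y⊥C given {L} in G with Y→· removed — back-door holds.
P(C|do(Y)) = Σ_{L} P(C|Y,L)·P(L).

P(C|do(Y)): backdoor, adjust for {L}.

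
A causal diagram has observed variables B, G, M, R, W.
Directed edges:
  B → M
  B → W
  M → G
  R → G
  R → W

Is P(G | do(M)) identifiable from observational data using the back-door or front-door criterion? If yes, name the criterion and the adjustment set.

desc(M)\{M}={G}; candidates ⊆ {B,R,W}.
∅: M⊥G given ∅ in G with M→· removed — back-door holds.
P(G|do(M)) = P(G|M) — no adjustment needed.

P(G|do(M)): backdoor, adjust for ∅.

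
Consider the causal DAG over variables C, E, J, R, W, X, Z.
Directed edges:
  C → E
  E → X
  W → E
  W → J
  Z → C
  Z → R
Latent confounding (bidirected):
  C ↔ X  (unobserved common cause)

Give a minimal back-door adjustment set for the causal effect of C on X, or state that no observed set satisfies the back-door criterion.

C→X: no observed back-door set.

desc(C)\{C}={E,X}; candidates ⊆ {J,R,W,Z}.
C↔X: latent back-door arc(s) into C.
size 0: {}; under {} C still reaches {R,X,Z} ∋ X.
size 1: {J}, {R}, {W} …(+1); under {J} C still reaches {R,X,Z} ∋ X.
size 2: {J,R}, {J,W}, {J,Z} …(+3); under {J,R} C still reaches {X,Z} ∋ X.
C↔X cannot be blocked by any observed set — no back-door set.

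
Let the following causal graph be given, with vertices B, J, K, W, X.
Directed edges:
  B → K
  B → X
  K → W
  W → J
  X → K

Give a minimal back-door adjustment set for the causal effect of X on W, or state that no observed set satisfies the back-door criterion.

desc(X)\{X}={J,K,W}; candidates ⊆ {B}.
size 0: {}; under {} X still reaches {B,J,K,W} ∋ W.
{B}: X⊥W given {B} in G with X→· removed — back-door holds.

X→W: minimal back-door set {B}.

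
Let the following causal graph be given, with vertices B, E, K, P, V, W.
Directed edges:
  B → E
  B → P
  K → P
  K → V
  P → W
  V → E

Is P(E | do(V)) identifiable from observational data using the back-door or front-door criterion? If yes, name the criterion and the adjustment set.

desc(V)\{V}={E}; candidates ⊆ {B,K,P,W}.
∅: V⊥E given ∅ in G with V→· removed — back-door holds.
P(E|do(V)) = P(E|V) — no adjustment needed.

P(E|do(V)): backdoor, adjust for ∅.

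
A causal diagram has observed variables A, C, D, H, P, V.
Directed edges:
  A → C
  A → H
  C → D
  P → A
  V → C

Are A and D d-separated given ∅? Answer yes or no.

Bayes-Ball from A | ∅ reaches {C,D,H,P}.
D ∈ reach(A|∅) ⇒ A ⊥̸ D | ∅.

No — A and D are d-connected given ∅.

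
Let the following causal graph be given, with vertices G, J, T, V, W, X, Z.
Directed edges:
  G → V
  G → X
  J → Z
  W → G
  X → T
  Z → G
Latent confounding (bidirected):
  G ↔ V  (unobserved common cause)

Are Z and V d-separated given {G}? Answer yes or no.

No — Z and V are d-connected given {G}.

Bayes-Ball from Z | {G} reaches {J,V,W}.
V ∈ reach(Z|{G}) ⇒ Z ⊥̸ V | {G}.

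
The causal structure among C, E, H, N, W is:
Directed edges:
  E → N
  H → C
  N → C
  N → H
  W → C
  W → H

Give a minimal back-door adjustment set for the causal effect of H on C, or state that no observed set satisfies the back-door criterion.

desc(H)\{H}={C}; candidates ⊆ {E,N,W}.
size 0: {}; under {} H still reaches {C,E,N,W} ∋ C.
size 1: {E}, {N}, {W}; under {E} H still reaches {C,N,W} ∋ C.
{N,W}: H⊥C given {N,W} in G with H→· removed — back-door holds.

H→C: minimal back-door set {N, W}.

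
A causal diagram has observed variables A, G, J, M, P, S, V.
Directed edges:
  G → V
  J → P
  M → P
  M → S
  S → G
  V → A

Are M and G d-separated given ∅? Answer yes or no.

No — M and G are d-connected given ∅.

Bayes-Ball from M | ∅ reaches {A,G,P,S,V}.
G ∈ reach(M|∅) ⇒ M ⊥̸ G | ∅.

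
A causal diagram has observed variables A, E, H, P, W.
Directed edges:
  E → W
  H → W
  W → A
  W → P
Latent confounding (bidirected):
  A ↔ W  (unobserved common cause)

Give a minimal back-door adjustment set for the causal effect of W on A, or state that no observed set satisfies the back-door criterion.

W→A: no observed back-door set.

desc(W)\{W}={A,P}; candidates ⊆ {E,H}.
W↔A: latent back-door arc(s) into W.
size 0: {}; under {} W still reaches {A,E,H} ∋ A.
size 1: {E}, {H}; under {E} W still reaches {A,H} ∋ A.
size 2: {E,H}; under {E,H} W still reaches {A} ∋ A.
W↔A cannot be blocked by any observed set — no back-door set.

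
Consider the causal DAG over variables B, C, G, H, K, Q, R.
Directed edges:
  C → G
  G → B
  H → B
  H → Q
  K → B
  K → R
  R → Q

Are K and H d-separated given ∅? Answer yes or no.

Yes — K ⊥ H | ∅.

Bayes-Ball from K | ∅ reaches {B,Q,R}.
H ∉ reach(K|∅) ⇒ K ⊥ H | ∅.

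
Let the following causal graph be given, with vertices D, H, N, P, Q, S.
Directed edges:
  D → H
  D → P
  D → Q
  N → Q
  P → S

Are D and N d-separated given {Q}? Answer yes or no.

No — D and N are d-connected given {Q}.

Bayes-Ball from D | {Q} reaches {H,N,P,S}.
N ∈ reach(D|{Q}) ⇒ D ⊥̸ N | {Q}.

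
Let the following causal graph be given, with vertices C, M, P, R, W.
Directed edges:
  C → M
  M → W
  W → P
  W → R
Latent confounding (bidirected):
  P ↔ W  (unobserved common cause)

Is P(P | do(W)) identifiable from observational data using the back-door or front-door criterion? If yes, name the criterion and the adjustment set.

P(P|do(W)): not identifiable (no BD/FD set).

desc(W)\{W}={P,R}; candidates ⊆ {C,M}.
W↔P: latent back-door arc(s) into W.
size 0: {}; under {} W still reaches {C,M,P} ∋ P.
size 1: {C}, {M}; under {C} W still reaches {M,P} ∋ P.
size 2: {C,M}; under {C,M} W still reaches {P} ∋ P.
W↔P cannot be blocked by any observed set — no back-door set.
No mediator lies on a directed W→…→P path.
Neither criterion identifies P(P|do(W)) in this graph.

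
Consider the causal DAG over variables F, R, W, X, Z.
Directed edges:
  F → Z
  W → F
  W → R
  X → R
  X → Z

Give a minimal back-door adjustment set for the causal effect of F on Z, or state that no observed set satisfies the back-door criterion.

desc(F)\{F}={Z}; candidates ⊆ {R,W,X}.
∅: F⊥Z given ∅ in G with F→· removed — back-door holds.

F→Z: minimal back-door set ∅.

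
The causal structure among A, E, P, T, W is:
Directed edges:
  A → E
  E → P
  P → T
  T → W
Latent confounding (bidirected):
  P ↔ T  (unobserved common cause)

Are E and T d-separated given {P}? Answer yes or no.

Bayes-Ball from E | {P} reaches {A,T,W}.
T ∈ reach(E|{P}) ⇒ E ⊥̸ T | {P}.

No — E and T are d-connected given {P}.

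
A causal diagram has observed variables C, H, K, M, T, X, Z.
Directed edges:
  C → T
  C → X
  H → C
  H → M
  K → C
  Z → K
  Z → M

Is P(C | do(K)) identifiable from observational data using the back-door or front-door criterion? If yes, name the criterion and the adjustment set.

P(C|do(K)): backdoor, adjust for ∅.

desc(K)\{K}={C,T,X}; candidates ⊆ {H,M,Z}.
∅: K⊥C given ∅ in G with K→· removed — back-door holds.
P(C|do(K)) = P(C|K) — no adjustment needed.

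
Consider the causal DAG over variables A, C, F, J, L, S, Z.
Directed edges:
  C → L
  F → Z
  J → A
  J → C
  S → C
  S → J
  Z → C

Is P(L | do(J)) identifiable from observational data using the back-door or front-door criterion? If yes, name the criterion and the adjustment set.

desc(J)\{J}={A,C,L}; candidates ⊆ {F,S,Z}.
size 0: {}; under {} J still reaches {C,L,S} ∋ L.
{S}: J⊥L given {S} in G with J→· removed — back-door holds.
P(L|do(J)) = Σ_{S} P(L|J,S)·P(S).

P(L|do(J)): backdoor, adjust for {S}.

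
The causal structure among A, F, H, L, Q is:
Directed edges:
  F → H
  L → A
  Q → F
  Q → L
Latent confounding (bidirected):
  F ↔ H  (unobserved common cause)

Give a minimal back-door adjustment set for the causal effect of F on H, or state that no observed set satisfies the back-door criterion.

F→H: no observed back-door set.

desc(F)\{F}={H}; candidates ⊆ {A,L,Q}.
F↔H: latent back-door arc(s) into F.
size 0: {}; under {} F still reaches {A,H,L,Q} ∋ H.
size 1: {A}, {L}, {Q}; under {A} F still reaches {H,L,Q} ∋ H.
size 2: {A,L}, {A,Q}, {L,Q}; under {A,L} F still reaches {H,Q} ∋ H.
F↔H cannot be blocked by any observed set — no back-door set.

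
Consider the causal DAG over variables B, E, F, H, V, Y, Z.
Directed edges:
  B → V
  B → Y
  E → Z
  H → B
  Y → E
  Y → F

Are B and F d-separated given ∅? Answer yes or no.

No — B and F are d-connected given ∅.

Bayes-Ball from B | ∅ reaches {E,F,H,V,Y,Z}.
F ∈ reach(B|∅) ⇒ B ⊥̸ F | ∅.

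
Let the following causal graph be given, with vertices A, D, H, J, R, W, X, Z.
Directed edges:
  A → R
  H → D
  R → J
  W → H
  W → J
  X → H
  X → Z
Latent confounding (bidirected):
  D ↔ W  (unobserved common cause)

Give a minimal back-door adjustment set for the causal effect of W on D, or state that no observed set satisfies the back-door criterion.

W→D: no observed back-door set.

desc(W)\{W}={D,H,J}; candidates ⊆ {A,R,X,Z}.
W↔D: latent back-door arc(s) into W.
size 0: {}; under {} W still reaches {D} ∋ D.
size 1: {A}, {R}, {X} …(+1); under {A} W still reaches {D} ∋ D.
size 2: {A,R}, {A,X}, {A,Z} …(+3); under {A,R} W still reaches {D} ∋ D.
W↔D cannot be blocked by any observed set — no back-door set.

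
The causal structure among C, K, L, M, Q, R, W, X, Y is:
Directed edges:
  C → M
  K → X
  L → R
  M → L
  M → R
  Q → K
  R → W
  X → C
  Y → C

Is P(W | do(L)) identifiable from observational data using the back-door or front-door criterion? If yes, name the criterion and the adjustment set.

P(W|do(L)): backdoor, adjust for {M}.

desc(L)\{L}={R,W}; candidates ⊆ {C,K,M,Q,X,Y}.
size 0: {}; under {} L still reaches {C,K,M,Q,R,W,X,Y} ∋ W.
{M}: L⊥W given {M} in G with L→· removed — back-door holds.
P(W|do(L)) = Σ_{M} P(W|L,M)·P(M).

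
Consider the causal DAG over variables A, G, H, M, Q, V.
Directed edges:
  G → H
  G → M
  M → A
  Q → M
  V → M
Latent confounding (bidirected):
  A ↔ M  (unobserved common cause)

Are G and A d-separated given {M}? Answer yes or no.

No — G and A are d-connected given {M}.

Bayes-Ball from G | {M} reaches {A,H,Q,V}.
A ∈ reach(G|{M}) ⇒ G ⊥̸ A | {M}.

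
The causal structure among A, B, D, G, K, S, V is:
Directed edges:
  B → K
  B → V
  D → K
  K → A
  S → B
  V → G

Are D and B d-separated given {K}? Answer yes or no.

Bayes-Ball from D | {K} reaches {B,G,S,V}.
B ∈ reach(D|{K}) ⇒ D ⊥̸ B | {K}.

No — D and B are d-connected given {K}.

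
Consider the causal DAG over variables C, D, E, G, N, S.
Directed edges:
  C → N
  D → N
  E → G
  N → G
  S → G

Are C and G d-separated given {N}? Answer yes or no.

Bayes-Ball from C | {N} reaches {D}.
G ∉ reach(C|{N}) ⇒ C ⊥ G | {N}.

Yes — C ⊥ G | {N}.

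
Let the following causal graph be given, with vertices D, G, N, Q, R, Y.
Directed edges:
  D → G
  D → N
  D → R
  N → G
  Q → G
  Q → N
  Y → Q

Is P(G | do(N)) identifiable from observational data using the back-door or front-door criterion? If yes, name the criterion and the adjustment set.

desc(N)\{N}={G}; candidates ⊆ {D,Q,R,Y}.
size 0: {}; under {} N still reaches {D,G,Q,R,Y} ∋ G.
size 1: {D}, {Q}, {R} …(+1); under {D} N still reaches {G,Q,Y} ∋ G.
{D,Q}: N⊥G given {D,Q} in G with N→· removed — back-door holds.
P(G|do(N)) = Σ_{D,Q} P(G|N,D,Q)·P(D,Q).

P(G|do(N)): backdoor, adjust for {D, Q}.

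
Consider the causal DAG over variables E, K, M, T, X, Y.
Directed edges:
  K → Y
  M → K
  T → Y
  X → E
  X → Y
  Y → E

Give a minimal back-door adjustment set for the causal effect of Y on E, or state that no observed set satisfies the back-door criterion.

Y→E: minimal back-door set {X}.

desc(Y)\{Y}={E}; candidates ⊆ {K,M,T,X}.
size 0: {}; under {} Y still reaches {E,K,M,T,X} ∋ E.
{X}: Y⊥E given {X} in G with Y→· removed — back-door holds.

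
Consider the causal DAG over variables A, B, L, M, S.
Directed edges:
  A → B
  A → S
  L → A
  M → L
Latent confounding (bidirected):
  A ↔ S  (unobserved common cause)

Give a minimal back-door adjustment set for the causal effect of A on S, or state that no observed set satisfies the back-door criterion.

desc(A)\{A}={B,S}; candidates ⊆ {L,M}.
A↔S: latent back-door arc(s) into A.
size 0: {}; under {} A still reaches {L,M,S} ∋ S.
size 1: {L}, {M}; under {L} A still reaches {S} ∋ S.
size 2: {L,M}; under {L,M} A still reaches {S} ∋ S.
A↔S cannot be blocked by any observed set — no back-door set.

A→S: no observed back-door set.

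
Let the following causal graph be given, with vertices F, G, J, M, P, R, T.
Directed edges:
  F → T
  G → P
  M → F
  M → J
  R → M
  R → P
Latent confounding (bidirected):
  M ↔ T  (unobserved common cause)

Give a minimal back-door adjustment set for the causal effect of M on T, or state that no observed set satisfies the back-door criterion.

desc(M)\{M}={F,J,T}; candidates ⊆ {G,P,R}.
M↔T: latent back-door arc(s) into M.
size 0: {}; under {} M still reaches {P,R,T} ∋ T.
size 1: {G}, {P}, {R}; under {G} M still reaches {P,R,T} ∋ T.
size 2: {G,P}, {G,R}, {P,R}; under {G,P} M still reaches {R,T} ∋ T.
M↔T cannot be blocked by any observed set — no back-door set.

M→T: no observed back-door set.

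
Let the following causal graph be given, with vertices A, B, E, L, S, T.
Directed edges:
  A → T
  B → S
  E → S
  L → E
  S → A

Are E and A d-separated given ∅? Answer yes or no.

Bayes-Ball from E | ∅ reaches {A,L,S,T}.
A ∈ reach(E|∅) ⇒ E ⊥̸ A | ∅.

No — E and A are d-connected given ∅.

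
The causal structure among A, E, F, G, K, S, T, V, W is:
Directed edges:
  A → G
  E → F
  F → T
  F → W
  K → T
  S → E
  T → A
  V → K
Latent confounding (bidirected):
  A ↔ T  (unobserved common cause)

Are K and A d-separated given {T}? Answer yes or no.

No — K and A are d-connected given {T}.

Bayes-Ball from K | {T} reaches {A,E,F,G,S,V,W}.
A ∈ reach(K|{T}) ⇒ K ⊥̸ A | {T}.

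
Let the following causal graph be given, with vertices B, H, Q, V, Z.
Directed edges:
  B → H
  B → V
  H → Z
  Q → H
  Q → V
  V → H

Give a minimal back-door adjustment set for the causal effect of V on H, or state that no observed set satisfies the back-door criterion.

desc(V)\{V}={H,Z}; candidates ⊆ {B,Q}.
size 0: {}; under {} V still reaches {B,H,Q,Z} ∋ H.
size 1: {B}, {Q}; under {B} V still reaches {H,Q,Z} ∋ H.
{B,Q}: V⊥H given {B,Q} in G with V→· removed — back-door holds.

V→H: minimal back-door set {B, Q}.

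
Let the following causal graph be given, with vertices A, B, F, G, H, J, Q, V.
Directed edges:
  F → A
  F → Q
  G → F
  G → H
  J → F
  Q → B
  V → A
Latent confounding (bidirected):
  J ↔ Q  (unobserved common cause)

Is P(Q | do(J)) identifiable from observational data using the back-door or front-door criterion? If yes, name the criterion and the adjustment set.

desc(J)\{J}={A,B,F,Q}; candidates ⊆ {G,H,V}.
J↔Q: latent back-door arc(s) into J.
size 0: {}; under {} J still reaches {B,Q} ∋ Q.
size 1: {G}, {H}, {V}; under {G} J still reaches {B,Q} ∋ Q.
size 2: {G,H}, {G,V}, {H,V}; under {G,H} J still reaches {B,Q} ∋ Q.
J↔Q cannot be blocked by any observed set — no back-door set.
{F}: (i) intercepts every directed J→Q path; (ii) no back-door J→{F}; (iii) {J} blocks every back-door {F}→Q. Front-door holds.
P(Q|do(J)) = Σ_{F} P(F|J) Σ_{J'} P(Q|F,J')P(J').

P(Q|do(J)): frontdoor, adjust for {F}.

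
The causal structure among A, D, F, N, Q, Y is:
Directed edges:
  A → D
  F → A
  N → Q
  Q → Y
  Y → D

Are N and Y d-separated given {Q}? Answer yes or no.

Bayes-Ball from N | {Q} reaches ∅.
Y ∉ reach(N|{Q}) ⇒ N ⊥ Y | {Q}.

Yes — N ⊥ Y | {Q}.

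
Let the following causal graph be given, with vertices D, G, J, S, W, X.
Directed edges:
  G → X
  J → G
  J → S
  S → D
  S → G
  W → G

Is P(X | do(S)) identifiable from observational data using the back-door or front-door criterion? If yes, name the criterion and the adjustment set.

P(X|do(S)): backdoor, adjust for {J}.

desc(S)\{S}={D,G,X}; candidates ⊆ {J,W}.
size 0: {}; under {} S still reaches {G,J,X} ∋ X.
{J}: S⊥X given {J} in G with S→· removed — back-door holds.
P(X|do(S)) = Σ_{J} P(X|S,J)·P(J).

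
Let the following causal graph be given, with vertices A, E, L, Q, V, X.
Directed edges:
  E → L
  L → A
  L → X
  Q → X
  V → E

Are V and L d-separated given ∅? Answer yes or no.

Bayes-Ball from V | ∅ reaches {A,E,L,X}.
L ∈ reach(V|∅) ⇒ V ⊥̸ L | ∅.

No — V and L are d-connected given ∅.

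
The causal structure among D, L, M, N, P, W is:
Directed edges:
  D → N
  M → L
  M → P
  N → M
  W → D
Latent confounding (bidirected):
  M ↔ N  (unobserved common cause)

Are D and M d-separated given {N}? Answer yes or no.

No — D and M are d-connected given {N}.

Bayes-Ball from D | {N} reaches {L,M,P,W}.
M ∈ reach(D|{N}) ⇒ D ⊥̸ M | {N}.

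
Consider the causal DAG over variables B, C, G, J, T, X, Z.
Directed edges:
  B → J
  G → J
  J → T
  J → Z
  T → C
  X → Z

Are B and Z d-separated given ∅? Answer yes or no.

Bayes-Ball from B | ∅ reaches {C,J,T,Z}.
Z ∈ reach(B|∅) ⇒ B ⊥̸ Z | ∅.

No — B and Z are d-connected given ∅.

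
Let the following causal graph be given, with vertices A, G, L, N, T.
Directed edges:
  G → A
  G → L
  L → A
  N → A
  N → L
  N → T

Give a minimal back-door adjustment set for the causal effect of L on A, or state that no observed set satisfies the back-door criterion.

desc(L)\{L}={A}; candidates ⊆ {G,N,T}.
size 0: {}; under {} L still reaches {A,G,N,T} ∋ A.
size 1: {G}, {N}, {T}; under {G} L still reaches {A,N,T} ∋ A.
{G,N}: L⊥A given {G,N} in G with L→· removed — back-door holds.

L→A: minimal back-door set {G, N}.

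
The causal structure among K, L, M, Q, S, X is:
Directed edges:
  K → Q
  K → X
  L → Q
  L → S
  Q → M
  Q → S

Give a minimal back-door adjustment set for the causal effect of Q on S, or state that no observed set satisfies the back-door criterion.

Q→S: minimal back-door set {L}.

desc(Q)\{Q}={M,S}; candidates ⊆ {K,L,X}.
size 0: {}; under {} Q still reaches {K,L,S,X} ∋ S.
{L}: Q⊥S given {L} in G with Q→· removed — back-door holds.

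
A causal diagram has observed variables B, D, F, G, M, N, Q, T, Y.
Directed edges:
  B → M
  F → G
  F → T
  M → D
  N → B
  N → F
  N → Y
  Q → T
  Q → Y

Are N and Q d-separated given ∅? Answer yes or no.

Bayes-Ball from N | ∅ reaches {B,D,F,G,M,T,Y}.
Q ∉ reach(N|∅) ⇒ N ⊥ Q | ∅.

Yes — N ⊥ Q | ∅.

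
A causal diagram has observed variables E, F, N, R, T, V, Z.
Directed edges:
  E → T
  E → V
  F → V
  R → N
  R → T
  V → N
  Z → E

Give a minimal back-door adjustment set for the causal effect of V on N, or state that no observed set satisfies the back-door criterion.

V→N: minimal back-door set ∅.

desc(V)\{V}={N}; candidates ⊆ {E,F,R,T,Z}.
∅: V⊥N given ∅ in G with V→· removed — back-door holds.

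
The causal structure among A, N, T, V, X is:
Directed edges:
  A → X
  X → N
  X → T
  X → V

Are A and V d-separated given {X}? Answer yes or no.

Yes — A ⊥ V | {X}.

Bayes-Ball from A | {X} reaches ∅.
V ∉ reach(A|{X}) ⇒ A ⊥ V | {X}.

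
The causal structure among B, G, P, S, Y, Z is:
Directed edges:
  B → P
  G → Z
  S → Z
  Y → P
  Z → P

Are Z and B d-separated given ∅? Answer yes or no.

Yes — Z ⊥ B | ∅.

Bayes-Ball from Z | ∅ reaches {G,P,S}.
B ∉ reach(Z|∅) ⇒ Z ⊥ B | ∅.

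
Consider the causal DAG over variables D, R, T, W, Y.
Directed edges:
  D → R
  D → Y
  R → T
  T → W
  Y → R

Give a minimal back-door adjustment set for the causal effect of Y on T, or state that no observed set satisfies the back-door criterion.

Y→T: minimal back-door set {D}.

desc(Y)\{Y}={R,T,W}; candidates ⊆ {D}.
size 0: {}; under {} Y still reaches {D,R,T,W} ∋ T.
{D}: Y⊥T given {D} in G with Y→· removed — back-door holds.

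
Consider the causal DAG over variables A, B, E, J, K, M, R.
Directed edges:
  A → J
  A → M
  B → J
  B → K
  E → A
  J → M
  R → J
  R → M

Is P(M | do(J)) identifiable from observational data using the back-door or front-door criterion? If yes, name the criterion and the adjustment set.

P(M|do(J)): backdoor, adjust for {A, R}.

desc(J)\{J}={M}; candidates ⊆ {A,B,E,K,R}.
size 0: {}; under {} J still reaches {A,B,E,K,M,R} ∋ M.
size 1: {A}, {B}, {E} …(+2); under {A} J still reaches {B,K,M,R} ∋ M.
{A,R}: J⊥M given {A,R} in G with J→· removed — back-door holds.
P(M|do(J)) = Σ_{A,R} P(M|J,A,R)·P(A,R).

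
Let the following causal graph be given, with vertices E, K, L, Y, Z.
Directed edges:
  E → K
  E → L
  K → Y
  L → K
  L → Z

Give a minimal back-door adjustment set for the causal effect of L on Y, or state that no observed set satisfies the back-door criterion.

desc(L)\{L}={K,Y,Z}; candidates ⊆ {E}.
size 0: {}; under {} L still reaches {E,K,Y} ∋ Y.
{E}: L⊥Y given {E} in G with L→· removed — back-door holds.

L→Y: minimal back-door set {E}.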